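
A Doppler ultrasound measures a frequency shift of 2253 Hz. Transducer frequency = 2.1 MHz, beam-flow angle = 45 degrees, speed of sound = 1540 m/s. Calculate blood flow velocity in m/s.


v = fd * c / (2 * f0 * cos(theta))
v = 2253 * 1540 / (2 * 2.1000e+06 * cos(45))
v = 1.168 m/s


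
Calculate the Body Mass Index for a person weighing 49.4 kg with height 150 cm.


BMI = weight / height^2
height = 150 cm = 1.5 m
BMI = 49.4 / 1.5^2
BMI = 21.96 kg/m^2


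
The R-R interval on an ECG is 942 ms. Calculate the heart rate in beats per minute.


HR = 60 / RR_interval(s)
RR = 942 ms = 0.942 s
HR = 60 / 0.942 = 63.69 bpm


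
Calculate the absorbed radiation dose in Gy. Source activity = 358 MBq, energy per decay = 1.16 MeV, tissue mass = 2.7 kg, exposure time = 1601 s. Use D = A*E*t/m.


A = 358 MBq = 3.5800e+08 Bq
E = 1.16 MeV = 1.85832e-13 J
D = A*E*t/m = 3.5800e+08*1.85832e-13*1601/2.7
D = 0.03945 Gy


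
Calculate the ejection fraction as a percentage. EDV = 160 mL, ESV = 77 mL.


SV = EDV - ESV = 160 - 77 = 83 mL
EF = SV/EDV * 100 = 83/160 * 100
EF = 51.88%


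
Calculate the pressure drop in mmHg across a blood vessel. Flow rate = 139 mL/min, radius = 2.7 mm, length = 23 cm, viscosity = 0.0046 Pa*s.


dP = 8*mu*L*Q / (pi*r^4)
Q = 139 mL/min = 2.31667e-06 m^3/s
dP = 117.445 Pa = 117.445 / 133.322 mmHg = 0.8809 mmHg


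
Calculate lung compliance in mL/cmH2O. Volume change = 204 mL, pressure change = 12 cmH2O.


C = dV / dP
C = 204 / 12
C = 17 mL/cmH2O


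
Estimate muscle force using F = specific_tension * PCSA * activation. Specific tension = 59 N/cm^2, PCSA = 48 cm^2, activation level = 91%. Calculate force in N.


F = sigma * PCSA * activation
F = 59 * 48 * 0.91
F = 2577 N


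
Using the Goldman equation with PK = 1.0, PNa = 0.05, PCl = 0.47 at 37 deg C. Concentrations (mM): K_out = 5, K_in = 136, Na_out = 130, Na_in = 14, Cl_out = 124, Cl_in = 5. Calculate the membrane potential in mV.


Vm = (RT/F)*ln((PK*Ko + PNa*Nao + PCl*Cli)/(PK*Ki + PNa*Nai + PCl*Clo))
Numer = 13.85, Denom = 194.98
Vm = -70.68 mV


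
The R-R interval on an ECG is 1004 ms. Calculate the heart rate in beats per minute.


HR = 60 / RR_interval(s)
RR = 1004 ms = 1.004 s
HR = 60 / 1.004 = 59.76 bpm


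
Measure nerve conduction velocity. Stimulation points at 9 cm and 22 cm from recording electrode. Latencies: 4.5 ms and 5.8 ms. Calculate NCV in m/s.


Distance = (22 - 9) / 100 = 0.13 m
dt = (5.8 - 4.5) / 1000 = 0.0013 s
NCV = dist / dt = 100 m/s


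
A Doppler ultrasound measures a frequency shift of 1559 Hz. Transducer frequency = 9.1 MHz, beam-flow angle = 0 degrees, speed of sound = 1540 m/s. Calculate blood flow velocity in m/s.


v = fd * c / (2 * f0 * cos(theta))
v = 1559 * 1540 / (2 * 9.1000e+06 * cos(0))
v = 0.1319 m/s


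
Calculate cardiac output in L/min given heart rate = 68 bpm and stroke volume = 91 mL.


CO = HR * SV
CO = 68 * 91 / 1000
CO = 6.188 L/min


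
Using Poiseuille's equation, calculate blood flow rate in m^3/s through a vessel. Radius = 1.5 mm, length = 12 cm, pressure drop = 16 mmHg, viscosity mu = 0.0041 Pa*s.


Q = pi*r^4*dP / (8*mu*L)
r = 0.0015 m, L = 0.12 m
dP = 16 mmHg = 2133.152 Pa
Q = 8.6195e-06 m^3/s


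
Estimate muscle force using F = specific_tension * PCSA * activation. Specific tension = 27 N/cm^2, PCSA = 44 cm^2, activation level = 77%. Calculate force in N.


F = sigma * PCSA * activation
F = 27 * 44 * 0.77
F = 914.8 N


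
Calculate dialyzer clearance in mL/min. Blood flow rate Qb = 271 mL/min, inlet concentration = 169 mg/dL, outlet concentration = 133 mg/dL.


K = Qb * (Cb_in - Cb_out) / Cb_in
K = 271 * (169 - 133) / 169
K = 57.73 mL/min


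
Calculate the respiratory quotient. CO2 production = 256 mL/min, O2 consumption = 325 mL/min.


RQ = VCO2 / VO2
RQ = 256 / 325
RQ = 0.7877


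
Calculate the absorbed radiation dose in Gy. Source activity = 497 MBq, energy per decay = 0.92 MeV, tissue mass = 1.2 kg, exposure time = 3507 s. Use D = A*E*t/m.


A = 497 MBq = 4.9700e+08 Bq
E = 0.92 MeV = 1.47384e-13 J
D = A*E*t/m = 4.9700e+08*1.47384e-13*3507/1.2
D = 0.2141 Gy


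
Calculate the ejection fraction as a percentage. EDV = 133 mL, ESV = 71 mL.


SV = EDV - ESV = 133 - 71 = 62 mL
EF = SV/EDV * 100 = 62/133 * 100
EF = 46.62%


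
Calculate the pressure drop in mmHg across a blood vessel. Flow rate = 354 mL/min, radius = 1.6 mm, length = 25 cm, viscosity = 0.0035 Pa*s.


dP = 8*mu*L*Q / (pi*r^4)
Q = 354 mL/min = 5.9e-06 m^3/s
dP = 2005.95 Pa = 2005.95 / 133.322 mmHg = 15.05 mmHg


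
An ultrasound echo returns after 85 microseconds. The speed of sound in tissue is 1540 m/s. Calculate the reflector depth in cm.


depth = c * t / 2
t = 85 us = 8.5000e-05 s
depth = 1540 * 8.5000e-05 / 2
depth = 0.06545 m = 6.545 cm


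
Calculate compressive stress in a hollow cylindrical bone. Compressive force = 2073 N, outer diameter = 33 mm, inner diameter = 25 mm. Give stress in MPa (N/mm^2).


A = pi*(r_o^2 - r_i^2)
r_o = 16.5 mm, r_i = 12.5 mm
A = 364.425 mm^2
sigma = F/A = 2073 / 364.425
sigma = 5.688 MPa


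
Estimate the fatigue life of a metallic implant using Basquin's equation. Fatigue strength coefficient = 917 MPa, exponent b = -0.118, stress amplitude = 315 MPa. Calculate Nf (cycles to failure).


sigma_a = sigma_f' * (2Nf)^b
2Nf = (sigma_a/sigma_f')^(1/b)
2Nf = (315/917)^(1/-0.118)
2Nf = 8564.4907
Nf = 4282


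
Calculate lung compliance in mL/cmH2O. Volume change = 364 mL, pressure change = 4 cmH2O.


C = dV / dP
C = 364 / 4
C = 91 mL/cmH2O


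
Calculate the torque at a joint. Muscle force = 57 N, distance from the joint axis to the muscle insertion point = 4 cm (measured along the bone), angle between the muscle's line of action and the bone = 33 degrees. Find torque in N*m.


Torque = F * d * sin(theta)   (moment arm = d*sin(theta))
d = 4 cm = 0.04 m
Torque = 57 * 0.04 * sin(33)
Torque = 1.242 N*m


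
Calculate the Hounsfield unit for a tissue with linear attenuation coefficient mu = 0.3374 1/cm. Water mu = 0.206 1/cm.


HU = ((mu_tissue - mu_water) / mu_water) * 1000
HU = ((0.3374 - 0.206) / 0.206) * 1000
HU = 637.9


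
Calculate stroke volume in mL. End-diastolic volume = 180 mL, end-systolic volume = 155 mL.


SV = EDV - ESV
SV = 180 - 155
SV = 25 mL


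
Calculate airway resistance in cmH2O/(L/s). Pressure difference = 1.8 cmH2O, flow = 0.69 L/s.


R = dP / flow
R = 1.8 / 0.69
R = 2.609 cmH2O/(L/s)


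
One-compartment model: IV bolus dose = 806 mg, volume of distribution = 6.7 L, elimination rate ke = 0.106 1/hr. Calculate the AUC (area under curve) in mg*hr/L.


C0 = Dose/Vd = 806/6.7 = 120.299 mg/L
AUC = C0/ke = 120.299/0.106
AUC = 1135 mg*hr/L


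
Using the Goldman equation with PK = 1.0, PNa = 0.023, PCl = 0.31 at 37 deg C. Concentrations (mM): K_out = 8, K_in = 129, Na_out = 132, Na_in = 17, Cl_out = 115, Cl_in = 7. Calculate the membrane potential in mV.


Vm = (RT/F)*ln((PK*Ko + PNa*Nao + PCl*Cli)/(PK*Ki + PNa*Nai + PCl*Clo))
Numer = 13.206, Denom = 165.041
Vm = -67.5 mV


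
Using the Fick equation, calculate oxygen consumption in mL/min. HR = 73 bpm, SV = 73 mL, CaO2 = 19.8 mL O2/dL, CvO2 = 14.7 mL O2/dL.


CO = HR*SV = 73*73/1000 = 5.329 L/min
a-v O2 diff = 19.8 - 14.7 = 5.1 mL/dL
VO2 = CO * (CaO2-CvO2) * 10 dL/L
VO2 = 5.329 * 5.1 * 10
VO2 = 271.8 mL/min


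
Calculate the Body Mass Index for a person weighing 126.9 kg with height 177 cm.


BMI = weight / height^2
height = 177 cm = 1.77 m
BMI = 126.9 / 1.77^2
BMI = 40.51 kg/m^2


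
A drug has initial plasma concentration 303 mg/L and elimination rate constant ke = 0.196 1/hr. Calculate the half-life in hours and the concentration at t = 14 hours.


t_half = ln(2) / ke = 0.693147 / 0.196 = 3.536 hr
C(t) = C0 * exp(-ke*t) = 303 * exp(-0.196*14)
C(14) = 19.49 mg/L


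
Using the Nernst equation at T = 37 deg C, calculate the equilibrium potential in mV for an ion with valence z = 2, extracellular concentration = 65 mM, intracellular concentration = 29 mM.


E = (RT/(zF)) * ln(C_out/C_in)
T = 37 + 273.15 = 310.15 K
E = (8.314 * 310.15 / (2 * 96485)) * ln(65/29)
E = 10.78 mV


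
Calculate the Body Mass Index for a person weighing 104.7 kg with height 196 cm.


BMI = weight / height^2
height = 196 cm = 1.96 m
BMI = 104.7 / 1.96^2
BMI = 27.25 kg/m^2


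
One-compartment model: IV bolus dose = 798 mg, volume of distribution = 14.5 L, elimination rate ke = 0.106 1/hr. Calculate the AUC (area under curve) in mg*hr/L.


C0 = Dose/Vd = 798/14.5 = 55.0345 mg/L
AUC = C0/ke = 55.0345/0.106
AUC = 519.2 mg*hr/L


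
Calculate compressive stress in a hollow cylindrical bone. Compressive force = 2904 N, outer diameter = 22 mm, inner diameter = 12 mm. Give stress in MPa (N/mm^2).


A = pi*(r_o^2 - r_i^2)
r_o = 11 mm, r_i = 6 mm
A = 267.035 mm^2
sigma = F/A = 2904 / 267.035
sigma = 10.87 MPa


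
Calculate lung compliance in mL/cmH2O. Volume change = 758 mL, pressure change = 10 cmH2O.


C = dV / dP
C = 758 / 10
C = 75.8 mL/cmH2O


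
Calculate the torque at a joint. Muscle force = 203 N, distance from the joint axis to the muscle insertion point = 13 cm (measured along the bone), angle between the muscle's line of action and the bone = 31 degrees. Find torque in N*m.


Torque = F * d * sin(theta)   (moment arm = d*sin(theta))
d = 13 cm = 0.13 m
Torque = 203 * 0.13 * sin(31)
Torque = 13.59 N*m


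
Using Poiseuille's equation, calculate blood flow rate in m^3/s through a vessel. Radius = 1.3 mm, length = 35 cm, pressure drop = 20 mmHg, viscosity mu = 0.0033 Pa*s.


Q = pi*r^4*dP / (8*mu*L)
r = 0.0013 m, L = 0.35 m
dP = 20 mmHg = 2666.44 Pa
Q = 2.5893e-06 m^3/s


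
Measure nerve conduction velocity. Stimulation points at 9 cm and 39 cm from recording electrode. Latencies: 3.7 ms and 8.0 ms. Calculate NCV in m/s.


Distance = (39 - 9) / 100 = 0.3 m
dt = (8.0 - 3.7) / 1000 = 0.0043 s
NCV = dist / dt = 69.77 m/s


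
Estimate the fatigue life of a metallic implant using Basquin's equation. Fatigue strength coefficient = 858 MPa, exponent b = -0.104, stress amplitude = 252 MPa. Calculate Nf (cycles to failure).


sigma_a = sigma_f' * (2Nf)^b
2Nf = (sigma_a/sigma_f')^(1/b)
2Nf = (252/858)^(1/-0.104)
2Nf = 130682.89
Nf = 6.534e+04


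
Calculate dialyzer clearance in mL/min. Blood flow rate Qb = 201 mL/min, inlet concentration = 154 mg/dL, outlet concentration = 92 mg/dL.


K = Qb * (Cb_in - Cb_out) / Cb_in
K = 201 * (154 - 92) / 154
K = 80.92 mL/min


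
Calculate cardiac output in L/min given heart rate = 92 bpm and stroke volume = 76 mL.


CO = HR * SV
CO = 92 * 76 / 1000
CO = 6.992 L/min


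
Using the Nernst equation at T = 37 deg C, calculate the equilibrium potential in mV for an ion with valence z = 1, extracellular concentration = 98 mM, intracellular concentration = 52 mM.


E = (RT/(zF)) * ln(C_out/C_in)
T = 37 + 273.15 = 310.15 K
E = (8.314 * 310.15 / (1 * 96485)) * ln(98/52)
E = 16.94 mV


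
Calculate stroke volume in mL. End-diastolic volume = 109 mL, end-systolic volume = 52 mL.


SV = EDV - ESV
SV = 109 - 52
SV = 57 mL


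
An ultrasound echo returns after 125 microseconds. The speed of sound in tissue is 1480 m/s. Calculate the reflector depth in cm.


depth = c * t / 2
t = 125 us = 1.2500e-04 s
depth = 1480 * 1.2500e-04 / 2
depth = 0.0925 m = 9.25 cm


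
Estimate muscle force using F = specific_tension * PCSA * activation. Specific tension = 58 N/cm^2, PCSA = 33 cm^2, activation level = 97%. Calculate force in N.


F = sigma * PCSA * activation
F = 58 * 33 * 0.97
F = 1857 N


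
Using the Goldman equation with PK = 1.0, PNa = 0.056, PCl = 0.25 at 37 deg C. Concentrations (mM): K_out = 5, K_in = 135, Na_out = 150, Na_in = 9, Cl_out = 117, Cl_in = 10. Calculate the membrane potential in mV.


Vm = (RT/F)*ln((PK*Ko + PNa*Nao + PCl*Cli)/(PK*Ki + PNa*Nai + PCl*Clo))
Numer = 15.9, Denom = 164.754
Vm = -62.49 mV


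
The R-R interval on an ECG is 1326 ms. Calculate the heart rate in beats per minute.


HR = 60 / RR_interval(s)
RR = 1326 ms = 1.326 s
HR = 60 / 1.326 = 45.25 bpm


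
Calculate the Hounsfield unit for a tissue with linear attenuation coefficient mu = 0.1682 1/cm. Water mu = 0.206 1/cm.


HU = ((mu_tissue - mu_water) / mu_water) * 1000
HU = ((0.1682 - 0.206) / 0.206) * 1000
HU = -183.5


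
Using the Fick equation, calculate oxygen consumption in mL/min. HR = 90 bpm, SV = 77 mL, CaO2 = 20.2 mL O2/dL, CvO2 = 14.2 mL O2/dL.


CO = HR*SV = 90*77/1000 = 6.93 L/min
a-v O2 diff = 20.2 - 14.2 = 6 mL/dL
VO2 = CO * (CaO2-CvO2) * 10 dL/L
VO2 = 6.93 * 6 * 10
VO2 = 415.8 mL/min


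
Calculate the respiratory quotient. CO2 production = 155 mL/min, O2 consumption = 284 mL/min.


RQ = VCO2 / VO2
RQ = 155 / 284
RQ = 0.5458


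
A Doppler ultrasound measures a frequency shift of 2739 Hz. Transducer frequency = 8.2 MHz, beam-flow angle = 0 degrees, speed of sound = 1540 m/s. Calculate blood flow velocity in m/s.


v = fd * c / (2 * f0 * cos(theta))
v = 2739 * 1540 / (2 * 8.2000e+06 * cos(0))
v = 0.2572 m/s


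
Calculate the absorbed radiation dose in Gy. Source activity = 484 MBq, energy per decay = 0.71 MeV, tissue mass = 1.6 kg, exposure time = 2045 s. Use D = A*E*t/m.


A = 484 MBq = 4.8400e+08 Bq
E = 0.71 MeV = 1.13742e-13 J
D = A*E*t/m = 4.8400e+08*1.13742e-13*2045/1.6
D = 0.07036 Gy


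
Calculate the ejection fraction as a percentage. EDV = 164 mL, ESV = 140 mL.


SV = EDV - ESV = 164 - 140 = 24 mL
EF = SV/EDV * 100 = 24/164 * 100
EF = 14.63%


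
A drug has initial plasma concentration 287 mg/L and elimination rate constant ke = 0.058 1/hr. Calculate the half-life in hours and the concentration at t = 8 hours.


t_half = ln(2) / ke = 0.693147 / 0.058 = 11.95 hr
C(t) = C0 * exp(-ke*t) = 287 * exp(-0.058*8)
C(8) = 180.5 mg/L


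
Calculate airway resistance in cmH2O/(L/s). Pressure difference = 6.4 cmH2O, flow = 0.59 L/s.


R = dP / flow
R = 6.4 / 0.59
R = 10.85 cmH2O/(L/s)


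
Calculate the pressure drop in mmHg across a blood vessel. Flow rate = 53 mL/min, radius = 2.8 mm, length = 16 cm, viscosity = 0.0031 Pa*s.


dP = 8*mu*L*Q / (pi*r^4)
Q = 53 mL/min = 8.83333e-07 m^3/s
dP = 18.1516 Pa = 18.1516 / 133.322 mmHg = 0.1361 mmHg


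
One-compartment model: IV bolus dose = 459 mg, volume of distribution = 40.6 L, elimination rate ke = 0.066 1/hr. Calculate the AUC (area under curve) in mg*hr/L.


C0 = Dose/Vd = 459/40.6 = 11.3054 mg/L
AUC = C0/ke = 11.3054/0.066
AUC = 171.3 mg*hr/L


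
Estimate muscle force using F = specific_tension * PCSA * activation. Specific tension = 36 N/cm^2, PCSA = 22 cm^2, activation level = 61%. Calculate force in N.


F = sigma * PCSA * activation
F = 36 * 22 * 0.61
F = 483.1 N


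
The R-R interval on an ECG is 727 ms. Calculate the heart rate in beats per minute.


HR = 60 / RR_interval(s)
RR = 727 ms = 0.727 s
HR = 60 / 0.727 = 82.53 bpm


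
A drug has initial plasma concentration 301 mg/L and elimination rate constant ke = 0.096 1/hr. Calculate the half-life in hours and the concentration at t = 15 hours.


t_half = ln(2) / ke = 0.693147 / 0.096 = 7.22 hr
C(t) = C0 * exp(-ke*t) = 301 * exp(-0.096*15)
C(15) = 71.32 mg/L


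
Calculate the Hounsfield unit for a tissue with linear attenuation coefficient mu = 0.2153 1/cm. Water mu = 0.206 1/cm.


HU = ((mu_tissue - mu_water) / mu_water) * 1000
HU = ((0.2153 - 0.206) / 0.206) * 1000
HU = 45.15


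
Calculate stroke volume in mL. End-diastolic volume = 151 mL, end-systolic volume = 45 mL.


SV = EDV - ESV
SV = 151 - 45
SV = 106 mL


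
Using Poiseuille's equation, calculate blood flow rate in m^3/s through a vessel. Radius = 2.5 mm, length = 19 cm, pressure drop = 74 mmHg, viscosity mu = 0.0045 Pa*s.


Q = pi*r^4*dP / (8*mu*L)
r = 0.0025 m, L = 0.19 m
dP = 74 mmHg = 9865.828 Pa
Q = 1.7701e-04 m^3/s


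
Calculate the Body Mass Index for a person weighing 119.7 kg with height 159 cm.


BMI = weight / height^2
height = 159 cm = 1.59 m
BMI = 119.7 / 1.59^2
BMI = 47.35 kg/m^2


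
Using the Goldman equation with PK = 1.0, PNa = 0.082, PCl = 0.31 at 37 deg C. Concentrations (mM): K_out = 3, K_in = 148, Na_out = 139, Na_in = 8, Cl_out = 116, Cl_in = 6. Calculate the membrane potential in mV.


Vm = (RT/F)*ln((PK*Ko + PNa*Nao + PCl*Cli)/(PK*Ki + PNa*Nai + PCl*Clo))
Numer = 16.258, Denom = 184.616
Vm = -64.93 mV


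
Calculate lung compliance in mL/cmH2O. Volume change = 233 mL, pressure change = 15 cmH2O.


C = dV / dP
C = 233 / 15
C = 15.53 mL/cmH2O


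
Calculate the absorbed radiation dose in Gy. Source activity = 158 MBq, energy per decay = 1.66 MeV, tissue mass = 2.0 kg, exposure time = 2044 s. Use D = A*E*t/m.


A = 158 MBq = 1.5800e+08 Bq
E = 1.66 MeV = 2.65932e-13 J
D = A*E*t/m = 1.5800e+08*2.65932e-13*2044/2.0
D = 0.04294 Gy


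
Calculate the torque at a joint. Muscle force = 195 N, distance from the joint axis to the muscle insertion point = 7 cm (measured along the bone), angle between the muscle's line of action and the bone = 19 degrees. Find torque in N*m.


Torque = F * d * sin(theta)   (moment arm = d*sin(theta))
d = 7 cm = 0.07 m
Torque = 195 * 0.07 * sin(19)
Torque = 4.444 N*m


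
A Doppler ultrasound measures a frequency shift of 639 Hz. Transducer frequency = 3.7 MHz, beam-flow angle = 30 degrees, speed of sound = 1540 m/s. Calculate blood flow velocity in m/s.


v = fd * c / (2 * f0 * cos(theta))
v = 639 * 1540 / (2 * 3.7000e+06 * cos(30))
v = 0.1536 m/s


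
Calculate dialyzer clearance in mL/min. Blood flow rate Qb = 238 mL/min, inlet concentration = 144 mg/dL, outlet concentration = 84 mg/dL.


K = Qb * (Cb_in - Cb_out) / Cb_in
K = 238 * (144 - 84) / 144
K = 99.17 mL/min


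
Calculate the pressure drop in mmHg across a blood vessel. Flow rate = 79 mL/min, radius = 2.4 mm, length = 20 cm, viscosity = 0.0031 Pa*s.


dP = 8*mu*L*Q / (pi*r^4)
Q = 79 mL/min = 1.31667e-06 m^3/s
dP = 62.6562 Pa = 62.6562 / 133.322 mmHg = 0.47 mmHg


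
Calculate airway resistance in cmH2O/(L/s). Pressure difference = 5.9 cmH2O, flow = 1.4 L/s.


R = dP / flow
R = 5.9 / 1.4
R = 4.214 cmH2O/(L/s)


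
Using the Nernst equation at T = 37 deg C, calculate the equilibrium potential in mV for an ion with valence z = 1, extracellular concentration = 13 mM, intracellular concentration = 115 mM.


E = (RT/(zF)) * ln(C_out/C_in)
T = 37 + 273.15 = 310.15 K
E = (8.314 * 310.15 / (1 * 96485)) * ln(13/115)
E = -58.26 mV


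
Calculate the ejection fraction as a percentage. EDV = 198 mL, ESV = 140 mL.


SV = EDV - ESV = 198 - 140 = 58 mL
EF = SV/EDV * 100 = 58/198 * 100
EF = 29.29%


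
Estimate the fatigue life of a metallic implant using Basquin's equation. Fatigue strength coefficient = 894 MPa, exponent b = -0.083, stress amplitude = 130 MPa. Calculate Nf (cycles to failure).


sigma_a = sigma_f' * (2Nf)^b
2Nf = (sigma_a/sigma_f')^(1/b)
2Nf = (130/894)^(1/-0.083)
2Nf = 1.2276833e+10
Nf = 6.1384e+09


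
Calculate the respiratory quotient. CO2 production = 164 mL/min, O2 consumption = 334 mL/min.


RQ = VCO2 / VO2
RQ = 164 / 334
RQ = 0.491


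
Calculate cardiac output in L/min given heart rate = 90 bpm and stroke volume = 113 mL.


CO = HR * SV
CO = 90 * 113 / 1000
CO = 10.17 L/min


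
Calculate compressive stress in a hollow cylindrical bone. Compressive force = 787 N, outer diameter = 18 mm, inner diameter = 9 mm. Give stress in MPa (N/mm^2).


A = pi*(r_o^2 - r_i^2)
r_o = 9 mm, r_i = 4.5 mm
A = 190.852 mm^2
sigma = F/A = 787 / 190.852
sigma = 4.124 MPa


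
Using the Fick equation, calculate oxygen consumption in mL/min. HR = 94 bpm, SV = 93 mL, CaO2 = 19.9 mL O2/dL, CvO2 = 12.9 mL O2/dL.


CO = HR*SV = 94*93/1000 = 8.742 L/min
a-v O2 diff = 19.9 - 12.9 = 7 mL/dL
VO2 = CO * (CaO2-CvO2) * 10 dL/L
VO2 = 8.742 * 7 * 10
VO2 = 611.9 mL/min


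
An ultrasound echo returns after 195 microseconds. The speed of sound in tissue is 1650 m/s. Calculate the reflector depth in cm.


depth = c * t / 2
t = 195 us = 1.9500e-04 s
depth = 1650 * 1.9500e-04 / 2
depth = 0.160875 m = 16.0875 cm


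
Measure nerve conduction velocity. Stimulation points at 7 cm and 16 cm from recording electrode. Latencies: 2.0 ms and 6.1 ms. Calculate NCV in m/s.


Distance = (16 - 7) / 100 = 0.09 m
dt = (6.1 - 2.0) / 1000 = 0.0041 s
NCV = dist / dt = 21.95 m/s


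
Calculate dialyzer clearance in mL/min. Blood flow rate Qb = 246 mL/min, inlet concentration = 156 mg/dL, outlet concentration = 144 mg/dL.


K = Qb * (Cb_in - Cb_out) / Cb_in
K = 246 * (156 - 144) / 156
K = 18.92 mL/min


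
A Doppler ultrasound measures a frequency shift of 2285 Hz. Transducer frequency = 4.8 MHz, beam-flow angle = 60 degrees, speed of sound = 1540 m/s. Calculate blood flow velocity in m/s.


v = fd * c / (2 * f0 * cos(theta))
v = 2285 * 1540 / (2 * 4.8000e+06 * cos(60))
v = 0.7331 m/s


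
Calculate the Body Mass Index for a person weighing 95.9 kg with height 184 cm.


BMI = weight / height^2
height = 184 cm = 1.84 m
BMI = 95.9 / 1.84^2
BMI = 28.33 kg/m^2


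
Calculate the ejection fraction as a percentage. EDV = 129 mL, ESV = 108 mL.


SV = EDV - ESV = 129 - 108 = 21 mL
EF = SV/EDV * 100 = 21/129 * 100
EF = 16.28%


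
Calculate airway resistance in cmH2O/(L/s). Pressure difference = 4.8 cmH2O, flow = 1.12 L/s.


R = dP / flow
R = 4.8 / 1.12
R = 4.286 cmH2O/(L/s)


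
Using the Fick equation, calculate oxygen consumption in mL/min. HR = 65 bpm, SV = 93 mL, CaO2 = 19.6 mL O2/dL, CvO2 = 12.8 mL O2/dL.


CO = HR*SV = 65*93/1000 = 6.045 L/min
a-v O2 diff = 19.6 - 12.8 = 6.8 mL/dL
VO2 = CO * (CaO2-CvO2) * 10 dL/L
VO2 = 6.045 * 6.8 * 10
VO2 = 411.1 mL/min


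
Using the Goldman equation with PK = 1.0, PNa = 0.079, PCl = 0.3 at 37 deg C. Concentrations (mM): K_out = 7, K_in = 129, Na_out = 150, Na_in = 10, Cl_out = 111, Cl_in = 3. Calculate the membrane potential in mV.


Vm = (RT/F)*ln((PK*Ko + PNa*Nao + PCl*Cli)/(PK*Ki + PNa*Nai + PCl*Clo))
Numer = 19.75, Denom = 163.09
Vm = -56.42 mV


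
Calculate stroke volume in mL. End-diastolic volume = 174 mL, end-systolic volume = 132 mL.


SV = EDV - ESV
SV = 174 - 132
SV = 42 mL


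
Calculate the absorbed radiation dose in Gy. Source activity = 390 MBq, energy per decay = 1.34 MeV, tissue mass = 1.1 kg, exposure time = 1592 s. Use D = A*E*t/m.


A = 390 MBq = 3.9000e+08 Bq
E = 1.34 MeV = 2.14668e-13 J
D = A*E*t/m = 3.9000e+08*2.14668e-13*1592/1.1
D = 0.1212 Gy


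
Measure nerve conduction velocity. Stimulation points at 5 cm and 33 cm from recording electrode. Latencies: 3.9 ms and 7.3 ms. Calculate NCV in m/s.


Distance = (33 - 5) / 100 = 0.28 m
dt = (7.3 - 3.9) / 1000 = 0.0034 s
NCV = dist / dt = 82.35 m/s


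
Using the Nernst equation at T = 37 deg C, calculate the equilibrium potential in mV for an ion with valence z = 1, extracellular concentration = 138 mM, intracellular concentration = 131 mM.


E = (RT/(zF)) * ln(C_out/C_in)
T = 37 + 273.15 = 310.15 K
E = (8.314 * 310.15 / (1 * 96485)) * ln(138/131)
E = 1.391 mV


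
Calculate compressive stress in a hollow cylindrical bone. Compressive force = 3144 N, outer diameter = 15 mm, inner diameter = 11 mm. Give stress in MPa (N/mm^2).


A = pi*(r_o^2 - r_i^2)
r_o = 7.5 mm, r_i = 5.5 mm
A = 81.6814 mm^2
sigma = F/A = 3144 / 81.6814
sigma = 38.49 MPa


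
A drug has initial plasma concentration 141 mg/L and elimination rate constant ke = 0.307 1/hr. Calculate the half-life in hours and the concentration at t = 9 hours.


t_half = ln(2) / ke = 0.693147 / 0.307 = 2.258 hr
C(t) = C0 * exp(-ke*t) = 141 * exp(-0.307*9)
C(9) = 8.897 mg/L


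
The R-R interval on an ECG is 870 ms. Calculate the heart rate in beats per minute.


HR = 60 / RR_interval(s)
RR = 870 ms = 0.87 s
HR = 60 / 0.87 = 68.97 bpm


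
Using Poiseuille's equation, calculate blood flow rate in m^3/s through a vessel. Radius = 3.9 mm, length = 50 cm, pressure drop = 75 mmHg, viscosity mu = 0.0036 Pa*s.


Q = pi*r^4*dP / (8*mu*L)
r = 0.0039 m, L = 0.5 m
dP = 75 mmHg = 9999.15 Pa
Q = 5.0467e-04 m^3/s


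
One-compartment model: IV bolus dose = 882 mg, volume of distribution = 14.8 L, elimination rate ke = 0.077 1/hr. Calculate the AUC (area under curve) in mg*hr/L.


C0 = Dose/Vd = 882/14.8 = 59.5946 mg/L
AUC = C0/ke = 59.5946/0.077
AUC = 774 mg*hr/L


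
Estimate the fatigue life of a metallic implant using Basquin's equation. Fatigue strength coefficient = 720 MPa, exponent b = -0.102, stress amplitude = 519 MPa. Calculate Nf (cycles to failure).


sigma_a = sigma_f' * (2Nf)^b
2Nf = (sigma_a/sigma_f')^(1/b)
2Nf = (519/720)^(1/-0.102)
2Nf = 24.761438
Nf = 12.38


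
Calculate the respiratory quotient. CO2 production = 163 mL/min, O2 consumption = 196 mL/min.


RQ = VCO2 / VO2
RQ = 163 / 196
RQ = 0.8316


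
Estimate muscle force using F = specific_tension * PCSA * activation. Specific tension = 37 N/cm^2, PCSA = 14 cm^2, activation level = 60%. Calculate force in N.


F = sigma * PCSA * activation
F = 37 * 14 * 0.6
F = 310.8 N


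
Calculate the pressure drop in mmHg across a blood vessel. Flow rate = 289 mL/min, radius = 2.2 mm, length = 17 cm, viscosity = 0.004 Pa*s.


dP = 8*mu*L*Q / (pi*r^4)
Q = 289 mL/min = 4.81667e-06 m^3/s
dP = 356.045 Pa = 356.045 / 133.322 mmHg = 2.671 mmHg


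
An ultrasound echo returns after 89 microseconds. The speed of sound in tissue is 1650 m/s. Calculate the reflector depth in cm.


depth = c * t / 2
t = 89 us = 8.9000e-05 s
depth = 1650 * 8.9000e-05 / 2
depth = 0.073425 m = 7.3425 cm


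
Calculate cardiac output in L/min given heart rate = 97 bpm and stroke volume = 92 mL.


CO = HR * SV
CO = 97 * 92 / 1000
CO = 8.924 L/min


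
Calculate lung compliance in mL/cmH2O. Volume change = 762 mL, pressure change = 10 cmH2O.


C = dV / dP
C = 762 / 10
C = 76.2 mL/cmH2O


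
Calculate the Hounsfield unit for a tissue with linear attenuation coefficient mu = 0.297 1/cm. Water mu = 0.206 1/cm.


HU = ((mu_tissue - mu_water) / mu_water) * 1000
HU = ((0.297 - 0.206) / 0.206) * 1000
HU = 441.7


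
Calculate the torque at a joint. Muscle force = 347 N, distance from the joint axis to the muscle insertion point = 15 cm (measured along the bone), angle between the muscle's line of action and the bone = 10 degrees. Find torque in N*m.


Torque = F * d * sin(theta)   (moment arm = d*sin(theta))
d = 15 cm = 0.15 m
Torque = 347 * 0.15 * sin(10)
Torque = 9.038 N*m


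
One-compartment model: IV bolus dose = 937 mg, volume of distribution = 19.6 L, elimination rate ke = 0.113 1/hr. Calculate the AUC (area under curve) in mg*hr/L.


C0 = Dose/Vd = 937/19.6 = 47.8061 mg/L
AUC = C0/ke = 47.8061/0.113
AUC = 423.1 mg*hr/L


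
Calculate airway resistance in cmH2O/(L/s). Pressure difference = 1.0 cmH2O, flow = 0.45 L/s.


R = dP / flow
R = 1.0 / 0.45
R = 2.222 cmH2O/(L/s)


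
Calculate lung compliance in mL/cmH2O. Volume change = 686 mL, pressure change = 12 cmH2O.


C = dV / dP
C = 686 / 12
C = 57.17 mL/cmH2O


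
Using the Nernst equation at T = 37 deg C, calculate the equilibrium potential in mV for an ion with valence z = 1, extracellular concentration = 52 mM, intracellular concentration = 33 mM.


E = (RT/(zF)) * ln(C_out/C_in)
T = 37 + 273.15 = 310.15 K
E = (8.314 * 310.15 / (1 * 96485)) * ln(52/33)
E = 12.15 mV


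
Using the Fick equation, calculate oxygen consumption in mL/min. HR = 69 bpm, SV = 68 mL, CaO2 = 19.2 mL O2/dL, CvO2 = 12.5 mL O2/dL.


CO = HR*SV = 69*68/1000 = 4.692 L/min
a-v O2 diff = 19.2 - 12.5 = 6.7 mL/dL
VO2 = CO * (CaO2-CvO2) * 10 dL/L
VO2 = 4.692 * 6.7 * 10
VO2 = 314.4 mL/min


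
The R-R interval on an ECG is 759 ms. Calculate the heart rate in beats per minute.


HR = 60 / RR_interval(s)
RR = 759 ms = 0.759 s
HR = 60 / 0.759 = 79.05 bpm


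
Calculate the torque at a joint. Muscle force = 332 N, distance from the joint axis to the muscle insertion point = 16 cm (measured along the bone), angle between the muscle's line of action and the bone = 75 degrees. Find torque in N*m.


Torque = F * d * sin(theta)   (moment arm = d*sin(theta))
d = 16 cm = 0.16 m
Torque = 332 * 0.16 * sin(75)
Torque = 51.31 N*m


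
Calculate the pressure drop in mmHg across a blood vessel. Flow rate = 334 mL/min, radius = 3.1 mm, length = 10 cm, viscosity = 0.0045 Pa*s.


dP = 8*mu*L*Q / (pi*r^4)
Q = 334 mL/min = 5.56667e-06 m^3/s
dP = 69.0719 Pa = 69.0719 / 133.322 mmHg = 0.5181 mmHg


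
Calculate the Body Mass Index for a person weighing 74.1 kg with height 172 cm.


BMI = weight / height^2
height = 172 cm = 1.72 m
BMI = 74.1 / 1.72^2
BMI = 25.05 kg/m^2


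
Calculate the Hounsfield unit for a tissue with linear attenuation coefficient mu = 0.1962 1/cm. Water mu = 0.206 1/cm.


HU = ((mu_tissue - mu_water) / mu_water) * 1000
HU = ((0.1962 - 0.206) / 0.206) * 1000
HU = -47.57


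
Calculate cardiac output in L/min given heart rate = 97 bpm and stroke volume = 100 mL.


CO = HR * SV
CO = 97 * 100 / 1000
CO = 9.7 L/min


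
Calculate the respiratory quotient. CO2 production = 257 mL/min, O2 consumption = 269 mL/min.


RQ = VCO2 / VO2
RQ = 257 / 269
RQ = 0.9554


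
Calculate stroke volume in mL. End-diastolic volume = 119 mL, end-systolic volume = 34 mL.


SV = EDV - ESV
SV = 119 - 34
SV = 85 mL


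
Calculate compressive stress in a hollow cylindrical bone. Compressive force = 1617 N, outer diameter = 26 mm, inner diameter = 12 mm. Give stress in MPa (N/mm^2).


A = pi*(r_o^2 - r_i^2)
r_o = 13 mm, r_i = 6 mm
A = 417.832 mm^2
sigma = F/A = 1617 / 417.832
sigma = 3.87 MPa


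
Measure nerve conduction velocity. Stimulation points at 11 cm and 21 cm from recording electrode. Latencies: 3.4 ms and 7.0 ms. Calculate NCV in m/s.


Distance = (21 - 11) / 100 = 0.1 m
dt = (7.0 - 3.4) / 1000 = 0.0036 s
NCV = dist / dt = 27.78 m/s


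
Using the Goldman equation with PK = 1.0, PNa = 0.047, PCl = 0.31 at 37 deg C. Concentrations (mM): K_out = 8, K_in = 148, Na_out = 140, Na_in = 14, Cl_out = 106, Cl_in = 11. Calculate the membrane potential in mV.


Vm = (RT/F)*ln((PK*Ko + PNa*Nao + PCl*Cli)/(PK*Ki + PNa*Nai + PCl*Clo))
Numer = 17.99, Denom = 181.518
Vm = -61.78 mV


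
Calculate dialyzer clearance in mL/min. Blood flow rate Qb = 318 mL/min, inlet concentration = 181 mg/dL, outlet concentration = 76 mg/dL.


K = Qb * (Cb_in - Cb_out) / Cb_in
K = 318 * (181 - 76) / 181
K = 184.5 mL/min


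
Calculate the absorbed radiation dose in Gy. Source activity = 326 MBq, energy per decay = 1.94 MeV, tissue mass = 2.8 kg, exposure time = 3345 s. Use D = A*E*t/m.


A = 326 MBq = 3.2600e+08 Bq
E = 1.94 MeV = 3.10788e-13 J
D = A*E*t/m = 3.2600e+08*3.10788e-13*3345/2.8
D = 0.121 Gy


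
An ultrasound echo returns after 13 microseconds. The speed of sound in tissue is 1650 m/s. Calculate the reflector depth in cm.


depth = c * t / 2
t = 13 us = 1.3000e-05 s
depth = 1650 * 1.3000e-05 / 2
depth = 0.010725 m = 1.0725 cm


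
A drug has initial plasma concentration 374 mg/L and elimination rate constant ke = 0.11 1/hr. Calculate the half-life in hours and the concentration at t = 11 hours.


t_half = ln(2) / ke = 0.693147 / 0.11 = 6.301 hr
C(t) = C0 * exp(-ke*t) = 374 * exp(-0.11*11)
C(11) = 111.5 mg/L


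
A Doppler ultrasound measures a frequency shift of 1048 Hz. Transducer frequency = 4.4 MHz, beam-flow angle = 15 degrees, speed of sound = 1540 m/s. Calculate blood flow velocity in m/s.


v = fd * c / (2 * f0 * cos(theta))
v = 1048 * 1540 / (2 * 4.4000e+06 * cos(15))
v = 0.1899 m/s


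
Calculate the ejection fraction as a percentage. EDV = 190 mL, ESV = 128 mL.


SV = EDV - ESV = 190 - 128 = 62 mL
EF = SV/EDV * 100 = 62/190 * 100
EF = 32.63%


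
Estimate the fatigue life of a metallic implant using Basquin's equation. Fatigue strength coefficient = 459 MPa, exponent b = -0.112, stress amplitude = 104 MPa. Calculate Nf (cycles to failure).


sigma_a = sigma_f' * (2Nf)^b
2Nf = (sigma_a/sigma_f')^(1/b)
2Nf = (104/459)^(1/-0.112)
2Nf = 571423.96
Nf = 2.857e+05


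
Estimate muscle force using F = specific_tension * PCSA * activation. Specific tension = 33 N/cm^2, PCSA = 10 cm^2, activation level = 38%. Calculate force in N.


F = sigma * PCSA * activation
F = 33 * 10 * 0.38
F = 125.4 N


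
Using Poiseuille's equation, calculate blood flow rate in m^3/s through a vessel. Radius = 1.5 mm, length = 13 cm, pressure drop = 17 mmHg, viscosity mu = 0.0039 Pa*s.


Q = pi*r^4*dP / (8*mu*L)
r = 0.0015 m, L = 0.13 m
dP = 17 mmHg = 2266.474 Pa
Q = 8.8873e-06 m^3/s


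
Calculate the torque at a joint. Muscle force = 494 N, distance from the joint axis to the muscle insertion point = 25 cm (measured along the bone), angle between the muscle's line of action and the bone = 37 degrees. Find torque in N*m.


Torque = F * d * sin(theta)   (moment arm = d*sin(theta))
d = 25 cm = 0.25 m
Torque = 494 * 0.25 * sin(37)
Torque = 74.32 N*m


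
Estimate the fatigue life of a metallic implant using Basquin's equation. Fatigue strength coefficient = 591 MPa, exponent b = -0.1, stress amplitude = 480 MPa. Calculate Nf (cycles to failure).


sigma_a = sigma_f' * (2Nf)^b
2Nf = (sigma_a/sigma_f')^(1/b)
2Nf = (480/591)^(1/-0.1)
2Nf = 8.0068637
Nf = 4.003


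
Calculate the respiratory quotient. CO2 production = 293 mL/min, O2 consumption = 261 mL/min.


RQ = VCO2 / VO2
RQ = 293 / 261
RQ = 1.123


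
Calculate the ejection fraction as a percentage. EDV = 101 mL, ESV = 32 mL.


SV = EDV - ESV = 101 - 32 = 69 mL
EF = SV/EDV * 100 = 69/101 * 100
EF = 68.32%


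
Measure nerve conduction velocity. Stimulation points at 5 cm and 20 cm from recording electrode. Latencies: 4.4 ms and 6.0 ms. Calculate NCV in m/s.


Distance = (20 - 5) / 100 = 0.15 m
dt = (6.0 - 4.4) / 1000 = 0.0016 s
NCV = dist / dt = 93.75 m/s


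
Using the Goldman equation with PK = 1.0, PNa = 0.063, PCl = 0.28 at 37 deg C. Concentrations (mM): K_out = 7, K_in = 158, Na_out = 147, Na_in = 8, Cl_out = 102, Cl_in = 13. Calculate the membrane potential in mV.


Vm = (RT/F)*ln((PK*Ko + PNa*Nao + PCl*Cli)/(PK*Ki + PNa*Nai + PCl*Clo))
Numer = 19.901, Denom = 187.064
Vm = -59.88 mV


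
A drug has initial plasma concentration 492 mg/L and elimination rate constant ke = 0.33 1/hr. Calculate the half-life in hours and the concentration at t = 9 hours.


t_half = ln(2) / ke = 0.693147 / 0.33 = 2.1 hr
C(t) = C0 * exp(-ke*t) = 492 * exp(-0.33*9)
C(9) = 25.24 mg/L


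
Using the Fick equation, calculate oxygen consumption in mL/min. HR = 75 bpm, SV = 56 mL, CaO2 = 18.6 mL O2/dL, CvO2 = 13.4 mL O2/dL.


CO = HR*SV = 75*56/1000 = 4.2 L/min
a-v O2 diff = 18.6 - 13.4 = 5.2 mL/dL
VO2 = CO * (CaO2-CvO2) * 10 dL/L
VO2 = 4.2 * 5.2 * 10
VO2 = 218.4 mL/min


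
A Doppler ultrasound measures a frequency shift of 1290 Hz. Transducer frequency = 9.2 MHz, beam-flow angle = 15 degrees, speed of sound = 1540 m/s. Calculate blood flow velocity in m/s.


v = fd * c / (2 * f0 * cos(theta))
v = 1290 * 1540 / (2 * 9.2000e+06 * cos(15))
v = 0.1118 m/s


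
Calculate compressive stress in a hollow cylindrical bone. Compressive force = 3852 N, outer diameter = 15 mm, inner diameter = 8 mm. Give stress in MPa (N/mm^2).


A = pi*(r_o^2 - r_i^2)
r_o = 7.5 mm, r_i = 4 mm
A = 126.449 mm^2
sigma = F/A = 3852 / 126.449
sigma = 30.46 MPa


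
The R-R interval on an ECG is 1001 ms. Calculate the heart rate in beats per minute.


HR = 60 / RR_interval(s)
RR = 1001 ms = 1.001 s
HR = 60 / 1.001 = 59.94 bpm


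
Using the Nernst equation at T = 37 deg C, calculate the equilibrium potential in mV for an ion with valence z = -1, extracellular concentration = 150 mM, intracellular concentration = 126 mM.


E = (RT/(zF)) * ln(C_out/C_in)
T = 37 + 273.15 = 310.15 K
E = (8.314 * 310.15 / (-1 * 96485)) * ln(150/126)
E = -4.66 mV


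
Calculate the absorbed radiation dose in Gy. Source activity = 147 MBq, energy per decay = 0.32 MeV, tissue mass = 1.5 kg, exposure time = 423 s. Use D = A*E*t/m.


A = 147 MBq = 1.4700e+08 Bq
E = 0.32 MeV = 5.1264e-14 J
D = A*E*t/m = 1.4700e+08*5.1264e-14*423/1.5
D = 0.002125 Gy


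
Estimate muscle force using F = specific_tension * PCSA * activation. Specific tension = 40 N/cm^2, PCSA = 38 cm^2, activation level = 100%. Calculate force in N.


F = sigma * PCSA * activation
F = 40 * 38 * 1
F = 1520 N


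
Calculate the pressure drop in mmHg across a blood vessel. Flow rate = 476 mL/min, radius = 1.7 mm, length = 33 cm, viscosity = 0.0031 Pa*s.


dP = 8*mu*L*Q / (pi*r^4)
Q = 476 mL/min = 7.93333e-06 m^3/s
dP = 2474.43 Pa = 2474.43 / 133.322 mmHg = 18.56 mmHg


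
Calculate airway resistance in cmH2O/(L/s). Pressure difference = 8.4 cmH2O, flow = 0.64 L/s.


R = dP / flow
R = 8.4 / 0.64
R = 13.12 cmH2O/(L/s)


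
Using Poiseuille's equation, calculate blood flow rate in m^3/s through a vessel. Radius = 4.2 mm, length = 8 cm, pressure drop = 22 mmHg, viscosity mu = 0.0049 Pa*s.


Q = pi*r^4*dP / (8*mu*L)
r = 0.0042 m, L = 0.08 m
dP = 22 mmHg = 2933.084 Pa
Q = 9.1431e-04 m^3/s


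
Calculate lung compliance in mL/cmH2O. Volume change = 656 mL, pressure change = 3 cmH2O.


C = dV / dP
C = 656 / 3
C = 218.7 mL/cmH2O


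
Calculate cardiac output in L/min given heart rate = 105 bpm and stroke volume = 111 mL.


CO = HR * SV
CO = 105 * 111 / 1000
CO = 11.65 L/min


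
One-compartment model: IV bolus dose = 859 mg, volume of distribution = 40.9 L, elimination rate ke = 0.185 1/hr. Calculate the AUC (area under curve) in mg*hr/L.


C0 = Dose/Vd = 859/40.9 = 21.0024 mg/L
AUC = C0/ke = 21.0024/0.185
AUC = 113.5 mg*hr/L


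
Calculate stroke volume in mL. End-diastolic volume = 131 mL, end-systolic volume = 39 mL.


SV = EDV - ESV
SV = 131 - 39
SV = 92 mL


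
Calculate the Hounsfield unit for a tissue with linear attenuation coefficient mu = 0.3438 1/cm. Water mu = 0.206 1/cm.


HU = ((mu_tissue - mu_water) / mu_water) * 1000
HU = ((0.3438 - 0.206) / 0.206) * 1000
HU = 668.9


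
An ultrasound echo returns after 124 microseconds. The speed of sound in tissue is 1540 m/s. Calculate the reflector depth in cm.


depth = c * t / 2
t = 124 us = 1.2400e-04 s
depth = 1540 * 1.2400e-04 / 2
depth = 0.09548 m = 9.548 cm


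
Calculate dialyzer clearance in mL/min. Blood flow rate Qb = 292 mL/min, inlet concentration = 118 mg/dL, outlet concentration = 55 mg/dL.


K = Qb * (Cb_in - Cb_out) / Cb_in
K = 292 * (118 - 55) / 118
K = 155.9 mL/min


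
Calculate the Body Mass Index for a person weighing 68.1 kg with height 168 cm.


BMI = weight / height^2
height = 168 cm = 1.68 m
BMI = 68.1 / 1.68^2
BMI = 24.13 kg/m^2


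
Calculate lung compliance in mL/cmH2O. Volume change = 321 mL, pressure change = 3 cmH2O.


C = dV / dP
C = 321 / 3
C = 107 mL/cmH2O


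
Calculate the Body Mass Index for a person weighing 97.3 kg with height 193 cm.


BMI = weight / height^2
height = 193 cm = 1.93 m
BMI = 97.3 / 1.93^2
BMI = 26.12 kg/m^2


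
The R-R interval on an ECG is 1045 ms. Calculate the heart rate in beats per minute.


HR = 60 / RR_interval(s)
RR = 1045 ms = 1.045 s
HR = 60 / 1.045 = 57.42 bpm


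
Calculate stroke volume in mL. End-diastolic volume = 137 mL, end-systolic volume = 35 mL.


SV = EDV - ESV
SV = 137 - 35
SV = 102 mL


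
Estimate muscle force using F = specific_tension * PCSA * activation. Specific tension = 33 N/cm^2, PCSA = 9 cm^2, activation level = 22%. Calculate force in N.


F = sigma * PCSA * activation
F = 33 * 9 * 0.22
F = 65.34 N


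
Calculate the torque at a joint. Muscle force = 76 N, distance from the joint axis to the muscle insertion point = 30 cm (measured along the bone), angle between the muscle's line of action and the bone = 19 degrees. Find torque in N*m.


Torque = F * d * sin(theta)   (moment arm = d*sin(theta))
d = 30 cm = 0.3 m
Torque = 76 * 0.3 * sin(19)
Torque = 7.423 N*m
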